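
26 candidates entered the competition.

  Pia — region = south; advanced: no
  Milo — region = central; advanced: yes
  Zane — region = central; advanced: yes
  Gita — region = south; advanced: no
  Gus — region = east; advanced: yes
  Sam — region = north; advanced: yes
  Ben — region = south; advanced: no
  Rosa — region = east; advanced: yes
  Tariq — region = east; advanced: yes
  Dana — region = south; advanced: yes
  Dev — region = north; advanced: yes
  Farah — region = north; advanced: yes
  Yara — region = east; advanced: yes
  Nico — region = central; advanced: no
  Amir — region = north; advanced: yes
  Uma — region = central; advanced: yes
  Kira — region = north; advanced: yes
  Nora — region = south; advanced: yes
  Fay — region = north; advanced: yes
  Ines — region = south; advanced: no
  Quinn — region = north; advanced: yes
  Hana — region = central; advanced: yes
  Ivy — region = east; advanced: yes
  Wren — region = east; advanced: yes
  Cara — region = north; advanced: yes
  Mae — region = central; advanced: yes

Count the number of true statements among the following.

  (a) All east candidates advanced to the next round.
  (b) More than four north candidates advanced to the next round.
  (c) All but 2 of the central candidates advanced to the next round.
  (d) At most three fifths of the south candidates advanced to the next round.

(a) east: |A| = 6, |A ∩ B| = 6; needs A ⊆ B, i.e. every element of A is in B (|A ∖ B| = 0) — true.
(b) north: |A| = 8, |A ∩ B| = 8; needs |A ∩ B| > 4 — true.
(c) central: |A| = 6, |A ∩ B| = 5; needs |A ∖ B| = 2 — false.
(d) south: |A| = 6, |A ∩ B| = 2; needs |A ∩ B| / |A| ≤ 3/5 — true.

3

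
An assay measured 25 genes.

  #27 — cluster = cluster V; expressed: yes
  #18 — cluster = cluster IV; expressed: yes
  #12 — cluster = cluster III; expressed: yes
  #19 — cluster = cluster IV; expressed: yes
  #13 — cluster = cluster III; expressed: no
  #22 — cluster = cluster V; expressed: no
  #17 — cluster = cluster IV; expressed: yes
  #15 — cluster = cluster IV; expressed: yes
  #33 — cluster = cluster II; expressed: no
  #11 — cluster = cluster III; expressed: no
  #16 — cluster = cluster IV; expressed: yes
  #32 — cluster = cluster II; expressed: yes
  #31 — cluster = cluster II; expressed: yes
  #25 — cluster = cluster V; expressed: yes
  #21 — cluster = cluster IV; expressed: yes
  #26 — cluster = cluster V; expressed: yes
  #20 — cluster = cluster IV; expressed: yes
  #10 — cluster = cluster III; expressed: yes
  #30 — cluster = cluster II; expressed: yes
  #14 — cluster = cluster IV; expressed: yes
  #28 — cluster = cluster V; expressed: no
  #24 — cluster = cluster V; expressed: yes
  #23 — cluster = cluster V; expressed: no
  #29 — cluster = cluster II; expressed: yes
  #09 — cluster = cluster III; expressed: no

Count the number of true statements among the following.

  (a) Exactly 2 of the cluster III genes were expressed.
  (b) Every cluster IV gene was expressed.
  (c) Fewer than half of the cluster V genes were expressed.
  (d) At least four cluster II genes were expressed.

(a) cluster III: |A| = 5, |A ∩ B| = 2; needs |A ∩ B| = 2 — true.
(b) cluster IV: |A| = 8, |A ∩ B| = 8; needs A ⊆ B, i.e. every element of A is in B (|A ∖ B| = 0) — true.
(c) cluster V: |A| = 7, |A ∩ B| = 4; needs |A ∩ B| < |A ∖ B| — false.
(d) cluster II: |A| = 5, |A ∩ B| = 4; needs |A ∩ B| ≥ 4 — true.

3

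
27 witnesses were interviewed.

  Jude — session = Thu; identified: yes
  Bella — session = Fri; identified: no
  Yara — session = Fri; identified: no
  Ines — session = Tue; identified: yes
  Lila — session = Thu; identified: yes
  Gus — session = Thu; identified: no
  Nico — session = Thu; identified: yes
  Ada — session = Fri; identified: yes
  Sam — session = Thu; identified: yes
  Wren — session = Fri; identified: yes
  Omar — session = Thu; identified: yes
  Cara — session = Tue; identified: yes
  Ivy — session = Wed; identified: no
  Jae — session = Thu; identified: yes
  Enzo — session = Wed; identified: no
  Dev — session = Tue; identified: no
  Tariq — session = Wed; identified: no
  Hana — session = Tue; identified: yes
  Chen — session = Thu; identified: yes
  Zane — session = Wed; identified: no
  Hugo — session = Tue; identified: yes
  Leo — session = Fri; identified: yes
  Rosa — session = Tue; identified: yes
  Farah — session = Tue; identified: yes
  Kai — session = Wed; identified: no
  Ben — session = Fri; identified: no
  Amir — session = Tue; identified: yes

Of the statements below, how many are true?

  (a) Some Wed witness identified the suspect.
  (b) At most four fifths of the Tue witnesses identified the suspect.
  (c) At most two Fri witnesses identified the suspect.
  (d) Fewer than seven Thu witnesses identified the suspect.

0

(a) Wed: |A| = 5, |A ∩ B| = 0; needs A ∩ B ≠ ∅ (|A ∩ B| ≥ 1) — false.
(b) Tue: |A| = 8, |A ∩ B| = 7; needs |A ∩ B| / |A| ≤ 4/5 — false.
(c) Fri: |A| = 6, |A ∩ B| = 3; needs |A ∩ B| ≤ 2 — false.
(d) Thu: |A| = 8, |A ∩ B| = 7; needs |A ∩ B| < 7 — false.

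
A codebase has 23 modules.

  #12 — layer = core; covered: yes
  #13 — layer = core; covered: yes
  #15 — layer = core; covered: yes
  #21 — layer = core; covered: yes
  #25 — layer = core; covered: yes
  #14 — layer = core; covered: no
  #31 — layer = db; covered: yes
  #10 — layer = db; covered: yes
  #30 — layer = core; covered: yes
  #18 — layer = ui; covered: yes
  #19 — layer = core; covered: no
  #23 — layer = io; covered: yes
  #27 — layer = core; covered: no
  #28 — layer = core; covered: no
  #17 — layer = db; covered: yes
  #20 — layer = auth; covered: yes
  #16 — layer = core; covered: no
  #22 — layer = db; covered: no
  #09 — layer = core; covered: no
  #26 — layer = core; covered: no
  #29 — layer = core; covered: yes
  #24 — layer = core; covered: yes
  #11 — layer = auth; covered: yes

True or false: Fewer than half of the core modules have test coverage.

False

'Fewer than half of the core modules have test coverage' holds iff |A ∩ B| < |A ∖ B|.
|A| = 15, |A ∩ B| = 8, |A ∖ B| = 7.
8 > 7, so the statement is false.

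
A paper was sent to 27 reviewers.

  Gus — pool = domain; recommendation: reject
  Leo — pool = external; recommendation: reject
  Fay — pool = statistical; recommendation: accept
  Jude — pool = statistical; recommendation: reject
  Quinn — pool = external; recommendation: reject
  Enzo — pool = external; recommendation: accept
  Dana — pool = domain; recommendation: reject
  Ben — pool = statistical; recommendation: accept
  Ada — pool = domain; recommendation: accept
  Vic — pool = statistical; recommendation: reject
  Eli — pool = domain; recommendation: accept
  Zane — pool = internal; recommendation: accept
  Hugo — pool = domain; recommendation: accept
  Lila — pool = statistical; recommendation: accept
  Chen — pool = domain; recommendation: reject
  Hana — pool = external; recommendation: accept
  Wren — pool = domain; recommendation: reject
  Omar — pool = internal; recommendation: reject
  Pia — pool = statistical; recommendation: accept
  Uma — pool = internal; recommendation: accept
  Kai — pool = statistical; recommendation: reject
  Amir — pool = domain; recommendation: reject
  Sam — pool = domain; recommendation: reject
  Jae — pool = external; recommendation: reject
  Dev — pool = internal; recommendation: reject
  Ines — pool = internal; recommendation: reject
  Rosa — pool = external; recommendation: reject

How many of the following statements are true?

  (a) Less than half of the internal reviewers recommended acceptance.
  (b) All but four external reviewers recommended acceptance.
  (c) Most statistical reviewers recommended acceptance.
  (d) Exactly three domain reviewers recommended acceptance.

4

(a) internal: |A| = 5, |A ∩ B| = 2; needs |A ∩ B| < |A ∖ B| — true.
(b) external: |A| = 6, |A ∩ B| = 2; needs |A ∖ B| = 4 — true.
(c) statistical: |A| = 7, |A ∩ B| = 4; needs |A ∩ B| > |A ∖ B| — true.
(d) domain: |A| = 9, |A ∩ B| = 3; needs |A ∩ B| = 3 — true.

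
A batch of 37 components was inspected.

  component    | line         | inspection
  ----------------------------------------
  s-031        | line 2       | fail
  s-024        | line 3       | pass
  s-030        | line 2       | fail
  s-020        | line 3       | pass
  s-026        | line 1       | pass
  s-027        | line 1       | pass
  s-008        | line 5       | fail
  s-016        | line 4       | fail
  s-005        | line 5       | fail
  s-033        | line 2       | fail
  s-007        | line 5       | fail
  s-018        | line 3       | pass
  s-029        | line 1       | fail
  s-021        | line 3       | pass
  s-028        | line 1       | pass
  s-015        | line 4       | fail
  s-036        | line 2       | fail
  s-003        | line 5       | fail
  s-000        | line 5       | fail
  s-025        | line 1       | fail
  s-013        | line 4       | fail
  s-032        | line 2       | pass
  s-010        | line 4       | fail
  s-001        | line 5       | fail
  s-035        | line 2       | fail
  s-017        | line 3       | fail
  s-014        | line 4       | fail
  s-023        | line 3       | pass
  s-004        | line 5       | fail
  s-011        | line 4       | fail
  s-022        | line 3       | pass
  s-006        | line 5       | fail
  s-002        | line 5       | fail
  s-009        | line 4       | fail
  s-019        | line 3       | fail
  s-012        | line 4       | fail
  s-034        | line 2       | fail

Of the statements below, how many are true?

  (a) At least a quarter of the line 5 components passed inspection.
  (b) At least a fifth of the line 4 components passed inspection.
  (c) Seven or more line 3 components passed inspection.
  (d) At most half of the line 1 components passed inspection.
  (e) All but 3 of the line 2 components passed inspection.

0

(a) line 5: |A| = 9, |A ∩ B| = 0; needs |A ∩ B| / |A| ≥ 1/4 — false.
(b) line 4: |A| = 8, |A ∩ B| = 0; needs |A ∩ B| / |A| ≥ 1/5 — false.
(c) line 3: |A| = 8, |A ∩ B| = 6; needs |A ∩ B| ≥ 7 — false.
(d) line 1: |A| = 5, |A ∩ B| = 3; needs |A ∩ B| ≤ |A ∖ B| — false.
(e) line 2: |A| = 7, |A ∩ B| = 1; needs |A ∖ B| = 3 — false.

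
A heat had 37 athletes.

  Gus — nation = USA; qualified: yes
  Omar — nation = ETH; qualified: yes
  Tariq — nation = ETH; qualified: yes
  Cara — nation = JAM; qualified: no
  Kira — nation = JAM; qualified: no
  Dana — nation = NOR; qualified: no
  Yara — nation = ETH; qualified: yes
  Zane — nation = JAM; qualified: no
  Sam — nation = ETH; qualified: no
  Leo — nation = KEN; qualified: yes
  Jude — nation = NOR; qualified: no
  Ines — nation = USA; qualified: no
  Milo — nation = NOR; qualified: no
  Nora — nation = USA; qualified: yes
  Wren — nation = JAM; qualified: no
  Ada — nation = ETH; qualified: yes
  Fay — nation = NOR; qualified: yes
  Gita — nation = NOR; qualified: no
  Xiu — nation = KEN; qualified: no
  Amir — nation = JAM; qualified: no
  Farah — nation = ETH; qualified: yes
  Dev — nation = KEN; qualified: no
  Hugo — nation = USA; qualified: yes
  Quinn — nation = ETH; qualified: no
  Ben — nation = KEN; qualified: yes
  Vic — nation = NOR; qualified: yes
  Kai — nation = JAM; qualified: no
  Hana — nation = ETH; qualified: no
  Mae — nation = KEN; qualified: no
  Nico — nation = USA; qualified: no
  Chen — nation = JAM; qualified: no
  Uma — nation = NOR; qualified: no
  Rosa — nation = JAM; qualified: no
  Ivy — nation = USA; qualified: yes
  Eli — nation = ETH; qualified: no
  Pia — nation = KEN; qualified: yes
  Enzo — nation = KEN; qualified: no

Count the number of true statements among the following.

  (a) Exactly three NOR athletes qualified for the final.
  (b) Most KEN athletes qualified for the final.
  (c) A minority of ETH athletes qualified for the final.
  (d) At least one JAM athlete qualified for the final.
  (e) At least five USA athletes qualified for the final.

(a) NOR: |A| = 7, |A ∩ B| = 2; needs |A ∩ B| = 3 — false.
(b) KEN: |A| = 7, |A ∩ B| = 3; needs |A ∩ B| > |A ∖ B| — false.
(c) ETH: |A| = 9, |A ∩ B| = 5; needs |A ∩ B| < |A ∖ B| — false.
(d) JAM: |A| = 8, |A ∩ B| = 0; needs A ∩ B ≠ ∅ (|A ∩ B| ≥ 1) — false.
(e) USA: |A| = 6, |A ∩ B| = 4; needs |A ∩ B| ≥ 5 — false.

0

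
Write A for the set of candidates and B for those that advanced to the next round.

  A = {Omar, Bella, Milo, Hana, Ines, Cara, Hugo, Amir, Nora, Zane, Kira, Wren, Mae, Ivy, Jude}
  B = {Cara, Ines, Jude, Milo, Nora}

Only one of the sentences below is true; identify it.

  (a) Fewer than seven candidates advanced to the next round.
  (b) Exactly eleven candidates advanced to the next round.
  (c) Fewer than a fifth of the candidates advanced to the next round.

|A| = 15, |A ∩ B| = 5, |A ∖ B| = 10.
(a) requires |A ∩ B| < 7: true.
(b) requires |A ∩ B| = 11: false.
(c) requires |A ∩ B| / |A| < 1/5: false.

(a)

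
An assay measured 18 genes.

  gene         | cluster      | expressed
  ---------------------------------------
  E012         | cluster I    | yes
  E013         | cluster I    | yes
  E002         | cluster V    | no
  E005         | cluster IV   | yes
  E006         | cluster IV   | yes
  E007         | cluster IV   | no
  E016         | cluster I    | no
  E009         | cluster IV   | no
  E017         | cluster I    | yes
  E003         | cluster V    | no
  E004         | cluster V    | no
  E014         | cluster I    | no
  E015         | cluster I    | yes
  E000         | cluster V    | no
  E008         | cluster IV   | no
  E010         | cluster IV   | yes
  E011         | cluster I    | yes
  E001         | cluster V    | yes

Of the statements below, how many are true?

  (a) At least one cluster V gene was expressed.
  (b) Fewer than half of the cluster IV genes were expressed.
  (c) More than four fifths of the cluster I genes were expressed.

1

(a) cluster V: |A| = 5, |A ∩ B| = 1; needs A ∩ B ≠ ∅ (|A ∩ B| ≥ 1) — true.
(b) cluster IV: |A| = 6, |A ∩ B| = 3; needs |A ∩ B| < |A ∖ B| — false.
(c) cluster I: |A| = 7, |A ∩ B| = 5; needs |A ∩ B| / |A| > 4/5 — false.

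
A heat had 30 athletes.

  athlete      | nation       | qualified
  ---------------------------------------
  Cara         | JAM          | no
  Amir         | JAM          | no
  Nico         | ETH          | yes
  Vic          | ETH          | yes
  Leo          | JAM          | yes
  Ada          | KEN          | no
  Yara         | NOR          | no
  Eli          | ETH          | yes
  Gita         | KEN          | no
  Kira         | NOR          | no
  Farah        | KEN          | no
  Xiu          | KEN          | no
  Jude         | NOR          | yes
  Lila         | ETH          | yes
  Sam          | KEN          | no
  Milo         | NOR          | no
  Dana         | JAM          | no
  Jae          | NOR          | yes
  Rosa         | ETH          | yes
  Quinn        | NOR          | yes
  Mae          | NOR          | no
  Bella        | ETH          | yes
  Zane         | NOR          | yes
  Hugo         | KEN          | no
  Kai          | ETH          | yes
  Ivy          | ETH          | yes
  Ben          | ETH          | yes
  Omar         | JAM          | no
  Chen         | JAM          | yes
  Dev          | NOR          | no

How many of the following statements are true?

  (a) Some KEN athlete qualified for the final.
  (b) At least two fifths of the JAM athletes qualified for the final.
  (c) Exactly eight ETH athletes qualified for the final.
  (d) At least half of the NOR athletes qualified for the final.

0

(a) KEN: |A| = 6, |A ∩ B| = 0; needs A ∩ B ≠ ∅ (|A ∩ B| ≥ 1) — false.
(b) JAM: |A| = 6, |A ∩ B| = 2; needs |A ∩ B| / |A| ≥ 2/5 — false.
(c) ETH: |A| = 9, |A ∩ B| = 9; needs |A ∩ B| = 8 — false.
(d) NOR: |A| = 9, |A ∩ B| = 4; needs |A ∩ B| ≥ |A ∖ B| — false.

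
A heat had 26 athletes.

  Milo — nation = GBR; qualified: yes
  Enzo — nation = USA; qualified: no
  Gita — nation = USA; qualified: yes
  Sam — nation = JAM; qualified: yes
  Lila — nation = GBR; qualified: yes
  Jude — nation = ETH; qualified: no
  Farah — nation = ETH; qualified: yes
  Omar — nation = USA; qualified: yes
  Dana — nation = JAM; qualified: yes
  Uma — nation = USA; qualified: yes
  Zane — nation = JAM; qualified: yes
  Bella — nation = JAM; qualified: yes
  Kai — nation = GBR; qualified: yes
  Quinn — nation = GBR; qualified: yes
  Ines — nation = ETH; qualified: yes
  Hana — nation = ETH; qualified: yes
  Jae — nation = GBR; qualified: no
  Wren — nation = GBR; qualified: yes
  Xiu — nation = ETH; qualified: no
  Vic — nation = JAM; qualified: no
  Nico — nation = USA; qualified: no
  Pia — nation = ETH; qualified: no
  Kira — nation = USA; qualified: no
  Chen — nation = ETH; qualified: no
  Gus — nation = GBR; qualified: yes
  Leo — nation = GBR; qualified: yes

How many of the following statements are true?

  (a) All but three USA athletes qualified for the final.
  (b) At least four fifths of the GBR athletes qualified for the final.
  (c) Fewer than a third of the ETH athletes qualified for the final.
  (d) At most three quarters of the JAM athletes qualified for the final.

(a) USA: |A| = 6, |A ∩ B| = 3; needs |A ∖ B| = 3 — true.
(b) GBR: |A| = 8, |A ∩ B| = 7; needs |A ∩ B| / |A| ≥ 4/5 — true.
(c) ETH: |A| = 7, |A ∩ B| = 3; needs |A ∩ B| / |A| < 1/3 — false.
(d) JAM: |A| = 5, |A ∩ B| = 4; needs |A ∩ B| / |A| ≤ 3/4 — false.

2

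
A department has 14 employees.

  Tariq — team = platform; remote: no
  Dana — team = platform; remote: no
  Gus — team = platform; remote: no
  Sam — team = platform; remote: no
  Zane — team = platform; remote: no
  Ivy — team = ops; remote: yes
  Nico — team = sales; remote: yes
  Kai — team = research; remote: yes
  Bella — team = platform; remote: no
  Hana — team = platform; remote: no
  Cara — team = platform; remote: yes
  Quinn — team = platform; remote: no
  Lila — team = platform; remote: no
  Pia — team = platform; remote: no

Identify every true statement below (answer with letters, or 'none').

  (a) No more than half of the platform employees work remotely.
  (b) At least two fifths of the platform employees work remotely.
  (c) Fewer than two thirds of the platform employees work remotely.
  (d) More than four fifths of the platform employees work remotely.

|A| = 11, |A ∩ B| = 1, |A ∖ B| = 10.
(a) |A ∩ B| ≤ |A ∖ B|: holds.
(b) |A ∩ B| / |A| ≥ 2/5: fails.
(c) |A ∩ B| / |A| < 2/3: holds.
(d) |A ∩ B| / |A| > 4/5: fails.

(a), (c)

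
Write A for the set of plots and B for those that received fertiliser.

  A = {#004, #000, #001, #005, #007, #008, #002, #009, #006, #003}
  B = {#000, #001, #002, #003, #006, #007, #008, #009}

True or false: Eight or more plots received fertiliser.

True

Truth condition: |A ∩ B| ≥ 8.
A (the restrictor) = {#004, #000, #001, #005, #007, #008, #002, #009, #006, #003}, |A| = 10.
A ∩ B = {#000, #001, #007, #008, #002, #009, #006, #003}, so |A ∩ B| = 8.
|A ∩ B| = 8, so the statement is true.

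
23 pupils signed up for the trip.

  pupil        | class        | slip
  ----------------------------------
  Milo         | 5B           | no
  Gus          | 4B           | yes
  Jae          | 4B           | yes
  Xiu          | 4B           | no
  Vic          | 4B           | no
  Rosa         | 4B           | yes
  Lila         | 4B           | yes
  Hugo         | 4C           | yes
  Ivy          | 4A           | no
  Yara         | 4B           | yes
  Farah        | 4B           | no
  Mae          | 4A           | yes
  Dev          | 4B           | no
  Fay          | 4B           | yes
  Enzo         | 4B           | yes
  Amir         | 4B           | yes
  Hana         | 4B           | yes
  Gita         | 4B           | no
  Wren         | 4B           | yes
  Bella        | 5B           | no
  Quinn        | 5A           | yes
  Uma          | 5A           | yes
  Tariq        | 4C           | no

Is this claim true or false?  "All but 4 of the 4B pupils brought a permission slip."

False

Truth condition: |A ∖ B| = 4.
|A| = 15, |A ∩ B| = 10, |A ∖ B| = 5.
|A ∖ B| = 5, so the statement is false.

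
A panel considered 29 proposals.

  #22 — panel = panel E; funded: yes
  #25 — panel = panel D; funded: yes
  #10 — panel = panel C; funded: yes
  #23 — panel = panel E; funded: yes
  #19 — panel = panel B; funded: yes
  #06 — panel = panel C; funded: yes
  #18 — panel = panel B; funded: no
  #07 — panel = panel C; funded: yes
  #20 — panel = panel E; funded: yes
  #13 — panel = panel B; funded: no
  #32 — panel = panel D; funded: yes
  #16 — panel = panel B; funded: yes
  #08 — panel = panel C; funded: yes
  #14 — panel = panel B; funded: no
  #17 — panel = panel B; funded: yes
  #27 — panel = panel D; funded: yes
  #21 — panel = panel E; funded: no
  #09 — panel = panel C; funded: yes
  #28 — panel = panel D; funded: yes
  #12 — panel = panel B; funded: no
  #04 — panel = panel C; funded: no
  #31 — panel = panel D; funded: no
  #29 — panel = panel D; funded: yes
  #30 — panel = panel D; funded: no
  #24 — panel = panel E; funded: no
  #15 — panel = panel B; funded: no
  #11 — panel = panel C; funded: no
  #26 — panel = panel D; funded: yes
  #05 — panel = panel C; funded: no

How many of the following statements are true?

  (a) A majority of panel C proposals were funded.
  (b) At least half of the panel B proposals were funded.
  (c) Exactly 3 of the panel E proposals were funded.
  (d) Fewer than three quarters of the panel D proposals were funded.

(a) panel C: |A| = 8, |A ∩ B| = 5; needs |A ∩ B| > |A ∖ B| — true.
(b) panel B: |A| = 8, |A ∩ B| = 3; needs |A ∩ B| ≥ |A ∖ B| — false.
(c) panel E: |A| = 5, |A ∩ B| = 3; needs |A ∩ B| = 3 — true.
(d) panel D: |A| = 8, |A ∩ B| = 6; needs |A ∩ B| / |A| < 3/4 — false.

2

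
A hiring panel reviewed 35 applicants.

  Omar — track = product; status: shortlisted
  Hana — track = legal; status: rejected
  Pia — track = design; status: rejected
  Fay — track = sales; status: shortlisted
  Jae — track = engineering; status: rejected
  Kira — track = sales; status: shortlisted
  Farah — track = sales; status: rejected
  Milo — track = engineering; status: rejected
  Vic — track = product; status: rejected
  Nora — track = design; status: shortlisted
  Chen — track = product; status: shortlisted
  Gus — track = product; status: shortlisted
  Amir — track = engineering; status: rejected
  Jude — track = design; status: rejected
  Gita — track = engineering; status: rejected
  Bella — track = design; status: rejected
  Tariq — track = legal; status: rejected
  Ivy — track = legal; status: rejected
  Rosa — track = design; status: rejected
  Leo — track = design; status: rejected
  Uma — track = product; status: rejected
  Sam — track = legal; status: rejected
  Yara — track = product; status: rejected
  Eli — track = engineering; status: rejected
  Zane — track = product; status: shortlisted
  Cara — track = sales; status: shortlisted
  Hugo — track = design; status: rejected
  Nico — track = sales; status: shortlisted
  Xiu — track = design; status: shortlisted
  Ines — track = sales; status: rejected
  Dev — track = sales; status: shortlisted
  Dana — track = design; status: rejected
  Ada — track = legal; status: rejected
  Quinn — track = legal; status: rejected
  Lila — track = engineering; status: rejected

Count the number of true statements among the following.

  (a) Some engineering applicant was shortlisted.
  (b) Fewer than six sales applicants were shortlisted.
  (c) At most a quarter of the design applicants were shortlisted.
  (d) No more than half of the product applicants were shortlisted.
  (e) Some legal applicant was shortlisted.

(a) engineering: |A| = 6, |A ∩ B| = 0; needs A ∩ B ≠ ∅ (|A ∩ B| ≥ 1) — false.
(b) sales: |A| = 7, |A ∩ B| = 5; needs |A ∩ B| < 6 — true.
(c) design: |A| = 9, |A ∩ B| = 2; needs |A ∩ B| / |A| ≤ 1/4 — true.
(d) product: |A| = 7, |A ∩ B| = 4; needs |A ∩ B| ≤ |A ∖ B| — false.
(e) legal: |A| = 6, |A ∩ B| = 0; needs A ∩ B ≠ ∅ (|A ∩ B| ≥ 1) — false.

2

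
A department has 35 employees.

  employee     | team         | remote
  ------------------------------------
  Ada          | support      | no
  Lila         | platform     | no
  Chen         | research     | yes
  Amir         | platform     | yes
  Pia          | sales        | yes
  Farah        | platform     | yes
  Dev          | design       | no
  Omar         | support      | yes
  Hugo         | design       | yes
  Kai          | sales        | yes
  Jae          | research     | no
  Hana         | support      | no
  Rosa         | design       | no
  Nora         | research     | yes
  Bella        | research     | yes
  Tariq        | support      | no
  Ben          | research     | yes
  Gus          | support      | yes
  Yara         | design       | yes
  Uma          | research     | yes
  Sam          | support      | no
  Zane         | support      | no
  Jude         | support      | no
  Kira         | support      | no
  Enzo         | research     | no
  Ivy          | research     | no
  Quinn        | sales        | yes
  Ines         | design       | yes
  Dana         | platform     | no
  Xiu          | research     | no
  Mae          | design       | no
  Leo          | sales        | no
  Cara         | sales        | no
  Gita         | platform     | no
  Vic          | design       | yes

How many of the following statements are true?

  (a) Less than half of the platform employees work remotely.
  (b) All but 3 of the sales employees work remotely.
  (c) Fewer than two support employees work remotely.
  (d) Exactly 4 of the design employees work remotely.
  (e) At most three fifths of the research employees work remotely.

3

(a) platform: |A| = 5, |A ∩ B| = 2; needs |A ∩ B| < |A ∖ B| — true.
(b) sales: |A| = 5, |A ∩ B| = 3; needs |A ∖ B| = 3 — false.
(c) support: |A| = 9, |A ∩ B| = 2; needs |A ∩ B| < 2 — false.
(d) design: |A| = 7, |A ∩ B| = 4; needs |A ∩ B| = 4 — true.
(e) research: |A| = 9, |A ∩ B| = 5; needs |A ∩ B| / |A| ≤ 3/5 — true.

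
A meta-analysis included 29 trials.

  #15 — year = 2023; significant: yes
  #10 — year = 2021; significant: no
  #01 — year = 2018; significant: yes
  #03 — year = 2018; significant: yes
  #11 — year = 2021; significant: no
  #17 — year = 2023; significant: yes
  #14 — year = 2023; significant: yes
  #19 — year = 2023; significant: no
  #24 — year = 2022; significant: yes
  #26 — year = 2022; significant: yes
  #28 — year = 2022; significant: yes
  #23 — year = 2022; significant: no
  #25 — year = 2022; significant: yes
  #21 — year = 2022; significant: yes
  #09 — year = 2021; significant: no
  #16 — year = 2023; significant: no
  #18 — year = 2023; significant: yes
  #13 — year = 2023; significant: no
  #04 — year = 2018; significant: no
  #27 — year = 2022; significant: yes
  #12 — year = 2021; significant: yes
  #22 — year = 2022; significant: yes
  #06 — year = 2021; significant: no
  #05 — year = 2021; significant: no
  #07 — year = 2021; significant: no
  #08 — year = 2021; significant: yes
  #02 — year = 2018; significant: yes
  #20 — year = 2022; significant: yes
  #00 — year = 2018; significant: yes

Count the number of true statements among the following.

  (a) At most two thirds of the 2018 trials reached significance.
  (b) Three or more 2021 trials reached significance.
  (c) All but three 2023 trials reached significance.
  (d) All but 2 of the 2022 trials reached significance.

(a) 2018: |A| = 5, |A ∩ B| = 4; needs |A ∩ B| / |A| ≤ 2/3 — false.
(b) 2021: |A| = 8, |A ∩ B| = 2; needs |A ∩ B| ≥ 3 — false.
(c) 2023: |A| = 7, |A ∩ B| = 4; needs |A ∖ B| = 3 — true.
(d) 2022: |A| = 9, |A ∩ B| = 8; needs |A ∖ B| = 2 — false.

1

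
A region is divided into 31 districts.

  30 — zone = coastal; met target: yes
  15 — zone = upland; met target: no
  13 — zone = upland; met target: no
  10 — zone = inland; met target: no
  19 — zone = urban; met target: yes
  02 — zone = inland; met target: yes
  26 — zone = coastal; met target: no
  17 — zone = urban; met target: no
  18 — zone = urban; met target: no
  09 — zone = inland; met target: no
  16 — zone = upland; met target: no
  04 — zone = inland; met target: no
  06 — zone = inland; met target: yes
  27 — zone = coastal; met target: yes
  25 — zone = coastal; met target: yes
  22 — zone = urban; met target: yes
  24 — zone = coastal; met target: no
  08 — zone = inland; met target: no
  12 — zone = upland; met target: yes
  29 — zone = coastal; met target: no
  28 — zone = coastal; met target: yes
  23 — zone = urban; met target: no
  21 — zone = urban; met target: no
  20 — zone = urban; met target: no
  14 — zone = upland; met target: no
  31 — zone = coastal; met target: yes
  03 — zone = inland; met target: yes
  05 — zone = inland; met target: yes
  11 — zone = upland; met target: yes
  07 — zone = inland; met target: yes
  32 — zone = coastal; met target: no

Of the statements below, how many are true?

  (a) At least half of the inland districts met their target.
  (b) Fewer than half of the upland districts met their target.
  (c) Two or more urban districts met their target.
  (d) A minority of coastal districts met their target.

3

(a) inland: |A| = 9, |A ∩ B| = 5; needs |A ∩ B| ≥ |A ∖ B| — true.
(b) upland: |A| = 6, |A ∩ B| = 2; needs |A ∩ B| < |A ∖ B| — true.
(c) urban: |A| = 7, |A ∩ B| = 2; needs |A ∩ B| ≥ 2 — true.
(d) coastal: |A| = 9, |A ∩ B| = 5; needs |A ∩ B| < |A ∖ B| — false.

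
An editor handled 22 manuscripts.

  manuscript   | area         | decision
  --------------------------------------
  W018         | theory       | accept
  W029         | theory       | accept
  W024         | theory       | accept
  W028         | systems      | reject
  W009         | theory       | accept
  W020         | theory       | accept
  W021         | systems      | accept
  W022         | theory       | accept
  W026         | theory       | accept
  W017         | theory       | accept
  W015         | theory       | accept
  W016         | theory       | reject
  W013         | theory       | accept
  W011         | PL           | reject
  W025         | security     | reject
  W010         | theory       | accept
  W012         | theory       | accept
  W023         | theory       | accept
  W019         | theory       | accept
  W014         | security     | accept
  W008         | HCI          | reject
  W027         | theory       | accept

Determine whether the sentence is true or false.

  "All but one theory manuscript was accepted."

The determiner here denotes the relation: |A ∖ B| = 1.
|A| = 16, |A ∩ B| = 15, |A ∖ B| = 1.
|A ∖ B| = 1, so the statement is true.

True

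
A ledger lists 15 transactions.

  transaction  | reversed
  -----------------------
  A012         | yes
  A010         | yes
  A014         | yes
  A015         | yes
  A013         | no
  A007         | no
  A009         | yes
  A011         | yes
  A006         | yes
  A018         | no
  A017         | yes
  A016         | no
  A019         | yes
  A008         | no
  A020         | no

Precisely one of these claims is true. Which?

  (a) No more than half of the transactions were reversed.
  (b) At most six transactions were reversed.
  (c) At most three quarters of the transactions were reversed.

(c)

|A| = 15, |A ∩ B| = 9, |A ∖ B| = 6.
(a) requires |A ∩ B| ≤ |A ∖ B|: false.
(b) requires |A ∩ B| ≤ 6: false.
(c) requires |A ∩ B| / |A| ≤ 3/4: true.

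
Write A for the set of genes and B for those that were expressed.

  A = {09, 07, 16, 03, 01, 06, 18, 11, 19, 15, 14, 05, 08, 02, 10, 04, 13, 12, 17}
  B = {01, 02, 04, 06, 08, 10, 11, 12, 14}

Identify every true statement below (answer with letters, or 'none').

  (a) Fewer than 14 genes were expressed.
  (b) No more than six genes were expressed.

|A| = 19, |A ∩ B| = 9, |A ∖ B| = 10.
(a) |A ∩ B| < 14: holds.
(b) |A ∩ B| ≤ 6: fails.

(a)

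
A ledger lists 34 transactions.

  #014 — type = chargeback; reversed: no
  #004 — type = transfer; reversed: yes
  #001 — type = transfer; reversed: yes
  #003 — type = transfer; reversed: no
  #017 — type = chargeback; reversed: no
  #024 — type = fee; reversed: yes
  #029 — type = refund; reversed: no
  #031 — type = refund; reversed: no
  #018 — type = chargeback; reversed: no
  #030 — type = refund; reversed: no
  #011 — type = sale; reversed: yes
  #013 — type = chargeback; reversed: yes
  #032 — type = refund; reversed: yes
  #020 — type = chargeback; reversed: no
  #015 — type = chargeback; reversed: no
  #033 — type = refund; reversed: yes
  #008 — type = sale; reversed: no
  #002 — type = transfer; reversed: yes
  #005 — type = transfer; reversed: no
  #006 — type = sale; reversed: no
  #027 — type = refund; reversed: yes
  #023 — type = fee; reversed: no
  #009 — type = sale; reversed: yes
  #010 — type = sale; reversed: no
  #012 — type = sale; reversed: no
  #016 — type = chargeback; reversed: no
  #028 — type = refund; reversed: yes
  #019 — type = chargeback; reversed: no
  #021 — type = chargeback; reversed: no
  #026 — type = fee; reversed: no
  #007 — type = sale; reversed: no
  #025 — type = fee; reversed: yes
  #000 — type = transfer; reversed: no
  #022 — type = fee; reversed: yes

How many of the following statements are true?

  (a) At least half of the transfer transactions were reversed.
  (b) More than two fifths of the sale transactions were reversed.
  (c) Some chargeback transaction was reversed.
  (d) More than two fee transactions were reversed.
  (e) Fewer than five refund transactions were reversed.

4

(a) transfer: |A| = 6, |A ∩ B| = 3; needs |A ∩ B| ≥ |A ∖ B| — true.
(b) sale: |A| = 7, |A ∩ B| = 2; needs |A ∩ B| / |A| > 2/5 — false.
(c) chargeback: |A| = 9, |A ∩ B| = 1; needs A ∩ B ≠ ∅ (|A ∩ B| ≥ 1) — true.
(d) fee: |A| = 5, |A ∩ B| = 3; needs |A ∩ B| > 2 — true.
(e) refund: |A| = 7, |A ∩ B| = 4; needs |A ∩ B| < 5 — true.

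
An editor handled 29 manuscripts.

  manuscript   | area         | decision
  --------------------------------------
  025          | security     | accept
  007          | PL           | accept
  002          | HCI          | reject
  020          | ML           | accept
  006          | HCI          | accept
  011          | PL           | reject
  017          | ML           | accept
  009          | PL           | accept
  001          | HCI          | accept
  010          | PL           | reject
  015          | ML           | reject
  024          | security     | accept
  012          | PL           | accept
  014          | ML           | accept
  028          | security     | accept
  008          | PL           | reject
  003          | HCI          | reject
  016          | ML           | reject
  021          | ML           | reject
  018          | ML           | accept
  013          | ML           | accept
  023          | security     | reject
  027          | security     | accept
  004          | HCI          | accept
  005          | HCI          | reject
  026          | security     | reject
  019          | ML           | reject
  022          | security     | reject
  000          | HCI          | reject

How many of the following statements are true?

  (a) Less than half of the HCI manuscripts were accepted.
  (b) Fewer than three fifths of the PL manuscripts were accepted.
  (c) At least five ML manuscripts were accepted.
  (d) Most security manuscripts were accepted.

(a) HCI: |A| = 7, |A ∩ B| = 3; needs |A ∩ B| < |A ∖ B| — true.
(b) PL: |A| = 6, |A ∩ B| = 3; needs |A ∩ B| / |A| < 3/5 — true.
(c) ML: |A| = 9, |A ∩ B| = 5; needs |A ∩ B| ≥ 5 — true.
(d) security: |A| = 7, |A ∩ B| = 4; needs |A ∩ B| > |A ∖ B| — true.

4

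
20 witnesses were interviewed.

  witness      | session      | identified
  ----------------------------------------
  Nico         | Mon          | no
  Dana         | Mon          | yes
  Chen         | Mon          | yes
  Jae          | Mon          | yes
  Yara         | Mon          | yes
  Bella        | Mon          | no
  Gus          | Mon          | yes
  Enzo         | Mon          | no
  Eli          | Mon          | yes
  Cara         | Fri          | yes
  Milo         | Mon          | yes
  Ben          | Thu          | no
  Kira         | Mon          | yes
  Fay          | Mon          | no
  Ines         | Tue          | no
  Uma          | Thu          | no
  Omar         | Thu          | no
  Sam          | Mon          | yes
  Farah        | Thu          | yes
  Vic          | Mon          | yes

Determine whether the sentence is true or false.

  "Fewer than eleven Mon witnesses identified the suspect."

True

Truth condition: |A ∩ B| < 11.
A (the restrictor) = {Nico, Dana, Chen, Jae, Yara, Bella, Gus, Enzo, Eli, Milo, Kira, Fay, Sam, Vic}, |A| = 14.
A ∩ B = {Dana, Chen, Jae, Yara, Gus, Eli, Milo, Kira, Sam, Vic}, so |A ∩ B| = 10.
|A ∩ B| = 10, so the statement is true.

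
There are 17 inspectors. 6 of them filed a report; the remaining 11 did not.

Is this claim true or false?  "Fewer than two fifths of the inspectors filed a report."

True

Truth condition: |A ∩ B| / |A| < 2/5.
|A| = 17, |A ∩ B| = 6, |A ∖ B| = 11.
|A ∩ B|/|A| = 6/17, so the statement is true.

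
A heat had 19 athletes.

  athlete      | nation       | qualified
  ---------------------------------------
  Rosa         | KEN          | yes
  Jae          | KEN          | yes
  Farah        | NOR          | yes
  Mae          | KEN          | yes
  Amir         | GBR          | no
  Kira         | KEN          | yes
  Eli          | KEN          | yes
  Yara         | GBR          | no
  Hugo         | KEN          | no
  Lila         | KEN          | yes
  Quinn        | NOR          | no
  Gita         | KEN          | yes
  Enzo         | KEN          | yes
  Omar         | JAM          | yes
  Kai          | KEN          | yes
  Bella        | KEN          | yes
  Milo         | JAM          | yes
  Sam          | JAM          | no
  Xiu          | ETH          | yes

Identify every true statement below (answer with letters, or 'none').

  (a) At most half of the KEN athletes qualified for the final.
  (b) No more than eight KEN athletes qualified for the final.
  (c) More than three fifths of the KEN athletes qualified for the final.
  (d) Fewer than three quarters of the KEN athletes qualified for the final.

|A| = 11, |A ∩ B| = 10, |A ∖ B| = 1.
(a) |A ∩ B| ≤ |A ∖ B|: fails.
(b) |A ∩ B| ≤ 8: fails.
(c) |A ∩ B| / |A| > 3/5: holds.
(d) |A ∩ B| / |A| < 3/4: fails.

(c)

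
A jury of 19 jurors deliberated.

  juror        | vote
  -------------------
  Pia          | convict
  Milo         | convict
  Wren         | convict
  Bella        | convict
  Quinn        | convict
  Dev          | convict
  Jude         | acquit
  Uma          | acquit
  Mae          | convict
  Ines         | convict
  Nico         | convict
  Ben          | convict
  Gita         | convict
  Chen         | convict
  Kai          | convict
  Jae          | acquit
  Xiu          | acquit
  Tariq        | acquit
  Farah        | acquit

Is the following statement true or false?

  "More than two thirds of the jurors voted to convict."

Truth condition: |A ∩ B| / |A| > 2/3.
|A| = 19, |A ∩ B| = 13, |A ∖ B| = 6.
|A ∩ B|/|A| = 13/19, so the statement is true.

True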